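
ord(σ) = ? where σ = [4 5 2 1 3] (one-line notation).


Cycle decomposition: (1 4) (2 5 3)
Cycle lengths: 2, 3
Order = lcm(2, 3) = 6

ord(σ) = 6


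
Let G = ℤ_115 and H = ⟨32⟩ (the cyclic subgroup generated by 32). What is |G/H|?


|⟨32⟩| = n / gcd(32, 115) = 115 / 1 = 115
H is normal (ℤ_115 is abelian).
|G/H| = |G| / |H| = 115 / 115 = 1

|G/H| = 1


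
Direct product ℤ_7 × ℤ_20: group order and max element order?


|ℤ_7 × ℤ_20| = 7 × 20 = 140
Max element order = lcm(7,20) = 140
Cyclic? Yes (gcd=1)

|ℤ_7×ℤ_20| = 140, max element order = 140


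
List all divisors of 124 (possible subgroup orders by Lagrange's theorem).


Lagrange's theorem: |H| divides |G|
|G| = 124
Divisors of 124: 1, 2, 4, 31, 62, 124

Possible subgroup orders: {1, 2, 4, 31, 62, 124}


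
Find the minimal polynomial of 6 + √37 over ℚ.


Let α = 6 + √37. Then α - 6 = √37, so (α - 6)² = 37, giving α² - 12α - 1 = 0. Degree 2 and α ∉ ℚ, so this is the minimal polynomial.

Minimal polynomial: x² - 12x - 1


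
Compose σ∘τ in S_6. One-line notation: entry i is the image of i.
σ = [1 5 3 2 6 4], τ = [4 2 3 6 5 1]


σ∘τ: apply τ first, then σ
1 →τ 4 →σ 2
2 →τ 2 →σ 5
3 →τ 3 →σ 3
4 →τ 6 →σ 4
5 →τ 5 →σ 6
6 →τ 1 →σ 1

σ∘τ = [2 5 3 4 6 1]


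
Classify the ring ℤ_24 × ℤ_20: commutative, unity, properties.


Direct product ring; commutative with unity (1,1); but (1,0)·(0,1) = (0,0) gives zero divisors, so not an integral domain
Commutative: Yes
Integral domain: No
Has unity: Yes

ℤ_24 × ℤ_20: Commutative=Yes, Unity=Yes


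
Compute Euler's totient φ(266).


Factor n: 266 = 2 × 7 × 19
φ(n) = n · ∏(1 - 1/p) over distinct primes p | n
φ(266) = 266 · (1 - 1/2) · (1 - 1/7) · (1 - 1/19) = 108

φ(266) = 108


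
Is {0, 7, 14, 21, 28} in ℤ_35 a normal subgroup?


H = {0, 7, 14, 21, 28} in ℤ_35
ℤ_35 is abelian; every subgroup of an abelian group is normal

Yes, normal subgroup


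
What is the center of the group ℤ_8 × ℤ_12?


Z(G) = {g ∈ G | gx = xg for all x ∈ G}
Direct product of abelian groups is abelian, so Z(G) = G

Z(ℤ_8 × ℤ_12) = ℤ_8 × ℤ_12


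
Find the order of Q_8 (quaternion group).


Q_8 = {±1, ±i, ±j, ±k}
|Q_8| = 8

|Q_8 (quaternion group)| = 8


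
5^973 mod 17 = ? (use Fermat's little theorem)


Fermat's little theorem: if p is prime and gcd(a,p)=1, then a^(p-1) ≡ 1 (mod p)
p = 17 is prime, gcd(5,17) = 1
Reduce exponent: 973 mod 16 = 13
So 5^973 ≡ 5^13 (mod 17)
5^13 mod 17 = 3

5^973 ≡ 3 (mod 17)


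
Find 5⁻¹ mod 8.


Use the extended Euclidean algorithm to write 1 = 5·s + 8·t; then s mod 8 is the inverse.
Euclidean algorithm:
  5 = 0·8 + 5
  8 = 1·5 + 3
  5 = 1·3 + 2
  3 = 1·2 + 1
  2 = 2·1 + 0
gcd(5,8) = 1
Back-substitution gives: 5·(-3) + 8·(2) = 1
So 5⁻¹ ≡ -3 ≡ 5 (mod 8)
Check: 5 × 5 = 25 ≡ 1 (mod 8) ✓

5⁻¹ ≡ 5 (mod 8)


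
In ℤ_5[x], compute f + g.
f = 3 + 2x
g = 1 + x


Add coefficients mod 5:
x^0: 3 + 1 = 4 (mod 5)
x^1: 2 + 1 = 3 (mod 5)
Result: 4 + 3x

f + g = 4 + 3x


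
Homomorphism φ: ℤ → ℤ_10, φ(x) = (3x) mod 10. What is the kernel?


Kernel = preimage of identity
ker(φ) = {x ∈ ℤ : 3x ≡ 0 (mod 10)}. gcd(3,10) = 1, so 3x ≡ 0 (mod 10) ⟺ x ≡ 0 (mod 10/1 = 10). Hence ker(φ) = 10ℤ

ker(φ) = 10ℤ


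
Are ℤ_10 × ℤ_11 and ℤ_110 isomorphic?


Comparing ℤ_10 × ℤ_11 and ℤ_110:
gcd(10,11) = 1, so ℤ_10 × ℤ_11 ≅ ℤ_110 (CRT)

Yes, ℤ_10 × ℤ_11 ≅ ℤ_110


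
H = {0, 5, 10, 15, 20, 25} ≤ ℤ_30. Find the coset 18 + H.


18 + H = {18 + h (mod 30) : h ∈ H}
18+0=18, 18+5=23, 18+10=28, 18+15=3, 18+20=8, 18+25=13
18 + H = {3, 8, 13, 18, 23, 28} = 3 + H

18 + H = {3, 8, 13, 18, 23, 28}


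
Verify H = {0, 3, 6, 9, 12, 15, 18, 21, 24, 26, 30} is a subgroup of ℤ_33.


Subgroup test for H = {0, 3, 6, 9, 12, 15, 18, 21, 24, 26, 30} in (ℤ_33, +):
(1) 0 ∈ H? Yes
(2) Closure: for all a,b ∈ H, (a+b) mod 33 ∈ H? No  [counterexample: 3 + 24 = 27 ∉ H]
(3) Inverses: for all a ∈ H, -a mod 33 ∈ H? No

No, H is not a subgroup of ℤ_33


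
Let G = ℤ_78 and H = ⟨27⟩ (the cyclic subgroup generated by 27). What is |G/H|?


|⟨27⟩| = n / gcd(27, 78) = 78 / 3 = 26
H is normal (ℤ_78 is abelian).
|G/H| = |G| / |H| = 78 / 26 = 3

|G/H| = 3


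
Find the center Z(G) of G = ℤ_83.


Z(G) = {g ∈ G | gx = xg for all x ∈ G}
ℤ_83 is abelian, so Z(G) = G

Z(ℤ_83) = ℤ_83


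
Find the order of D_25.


|D_n| = 2n (n rotations and n reflections)
|D_25| = 2×25 = 50

|D_25| = 50


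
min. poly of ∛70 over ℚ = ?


∛70 satisfies x³ - 70 = 0, irreducible over ℚ (no rational root; 70 is not a perfect cube)

Minimal polynomial: x³ - 70


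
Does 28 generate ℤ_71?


g generates ℤ_n iff gcd(g, n) = 1
gcd(28, 71) = 1
Since gcd = 1, 28 is a generator.

Yes, 28 generates ℤ_71


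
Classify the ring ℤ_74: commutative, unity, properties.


ℤ_74 is a commutative ring with unity 1; 74 = 2×37 is composite, so 2·37 ≡ 0 gives zero divisors (not an integral domain)
Commutative: Yes
Integral domain: No
Has unity: Yes

ℤ_74: Commutative=Yes, Unity=Yes


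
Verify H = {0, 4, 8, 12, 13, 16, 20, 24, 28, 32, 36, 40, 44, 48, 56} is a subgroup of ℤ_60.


Subgroup test for H = {0, 4, 8, 12, 13, 16, 20, 24, 28, 32, 36, 40, 44, 48, 56} in (ℤ_60, +):
(1) 0 ∈ H? Yes
(2) Closure: for all a,b ∈ H, (a+b) mod 60 ∈ H? No  [counterexample: 4 + 13 = 17 ∉ H]
(3) Inverses: for all a ∈ H, -a mod 60 ∈ H? No

No, H is not a subgroup of ℤ_60


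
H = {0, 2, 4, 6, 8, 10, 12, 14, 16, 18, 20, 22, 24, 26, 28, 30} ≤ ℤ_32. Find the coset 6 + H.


6 + H = {6 + h (mod 32) : h ∈ H}
6+0=6, 6+2=8, 6+4=10, 6+6=12, 6+8=14, 6+10=16, 6+12=18, 6+14=20, 6+16=22, 6+18=24, 6+20=26, 6+22=28, 6+24=30, 6+26=0, 6+28=2, 6+30=4
6 + H = {0, 2, 4, 6, 8, 10, 12, 14, 16, 18, 20, 22, 24, 26, 28, 30} = 0 + H

6 + H = {0, 2, 4, 6, 8, 10, 12, 14, 16, 18, 20, 22, 24, 26, 28, 30}


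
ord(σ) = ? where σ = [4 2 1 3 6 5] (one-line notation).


Cycle decomposition: (1 4 3) (5 6)
Cycle lengths: 3, 2
Order = lcm(3, 2) = 6

ord(σ) = 6


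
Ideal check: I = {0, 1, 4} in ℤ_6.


Check ideal conditions for I = {0, 1, 4} in ℤ_6:
(1) I is an additive subgroup? No
(2) For r ∈ ℤ_6 and a ∈ I: r·a ∈ I? No  [counterexample: r=2, a=1, r·a mod 6 = 2 ∉ I]

No, I is not an ideal of ℤ_6


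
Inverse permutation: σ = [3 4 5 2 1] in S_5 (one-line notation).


To find σ⁻¹, swap domain and range:
σ(1) = 3 → σ⁻¹(3) = 1
σ(2) = 4 → σ⁻¹(4) = 2
σ(3) = 5 → σ⁻¹(5) = 3
σ(4) = 2 → σ⁻¹(2) = 4
σ(5) = 1 → σ⁻¹(1) = 5

σ⁻¹ = [5 4 1 2 3]


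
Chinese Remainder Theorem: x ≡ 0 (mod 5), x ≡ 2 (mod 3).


m₁ = 5, m₂ = 3, gcd = 1, so CRT applies. M = m₁·m₂ = 15
Let M₁ = M/m₁ = 3, M₂ = M/m₂ = 5
Find y₁ ≡ M₁⁻¹ (mod m₁): 3⁻¹ ≡ 2 (mod 5)
Find y₂ ≡ M₂⁻¹ (mod m₂): 5⁻¹ ≡ 2 (mod 3)
x = a₁·M₁·y₁ + a₂·M₂·y₂ = 0·3·2 + 2·5·2 = 20
Reduce mod 15: x ≡ 5
Check: 5 mod 5 = 0 ✓, 5 mod 3 = 2 ✓

x ≡ 5 (mod 15)


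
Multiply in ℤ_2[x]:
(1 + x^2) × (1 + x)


Expand and collect like terms; reduce coefficients mod 2:
x^0: 1·1 = 1 ≡ 1 (mod 2)
x^1: 1·1 + 0·1 = 1 ≡ 1 (mod 2)
x^2: 0·1 + 1·1 = 1 ≡ 1 (mod 2)
x^3: 1·1 = 1 ≡ 1 (mod 2)
Result: 1 + x + x^2 + x^3

f · g = 1 + x + x^2 + x^3


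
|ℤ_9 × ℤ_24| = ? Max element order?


|ℤ_9 × ℤ_24| = 9 × 24 = 216
Max element order = lcm(9,24) = 72
Cyclic? No (gcd=3)

|ℤ_9×ℤ_24| = 216, max element order = 72


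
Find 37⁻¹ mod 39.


Use the extended Euclidean algorithm to write 1 = 37·s + 39·t; then s mod 39 is the inverse.
Euclidean algorithm:
  37 = 0·39 + 37
  39 = 1·37 + 2
  37 = 18·2 + 1
  2 = 2·1 + 0
gcd(37,39) = 1
Back-substitution gives: 37·(19) + 39·(-18) = 1
So 37⁻¹ ≡ 19 ≡ 19 (mod 39)
Check: 37 × 19 = 703 ≡ 1 (mod 39) ✓

37⁻¹ ≡ 19 (mod 39)


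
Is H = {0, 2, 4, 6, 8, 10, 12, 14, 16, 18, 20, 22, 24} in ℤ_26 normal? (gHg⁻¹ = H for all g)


H = {0, 2, 4, 6, 8, 10, 12, 14, 16, 18, 20, 22, 24} in ℤ_26
ℤ_26 is abelian; every subgroup of an abelian group is normal

Yes, normal subgroup


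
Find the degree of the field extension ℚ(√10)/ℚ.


√10 has minimal polynomial x² - 10 (irreducible over ℚ since 10 is squarefree)

[ℚ(√10)/ℚ] = 2


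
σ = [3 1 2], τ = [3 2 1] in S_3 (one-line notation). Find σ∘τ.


σ∘τ: apply τ first, then σ
1 →τ 3 →σ 2
2 →τ 2 →σ 1
3 →τ 1 →σ 3

σ∘τ = [2 1 3]


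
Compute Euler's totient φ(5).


φ(n) = count of k ∈ {1,...,n} with gcd(k,n)=1
Coprimes to 5: {1, 2, 3, 4}
Count: 4

φ(5) = 4


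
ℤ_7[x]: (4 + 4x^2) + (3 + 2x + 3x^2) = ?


Add coefficients mod 7:
x^0: 4 + 3 = 0 (mod 7)
x^1: 0 + 2 = 2 (mod 7)
x^2: 4 + 3 = 0 (mod 7)
Result: 2x

f + g = 2x


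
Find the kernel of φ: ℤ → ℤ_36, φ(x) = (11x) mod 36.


Kernel = preimage of identity
ker(φ) = {x ∈ ℤ : 11x ≡ 0 (mod 36)}. gcd(11,36) = 1, so 11x ≡ 0 (mod 36) ⟺ x ≡ 0 (mod 36/1 = 36). Hence ker(φ) = 36ℤ

ker(φ) = 36ℤ


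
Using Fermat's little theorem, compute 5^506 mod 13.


Fermat's little theorem: if p is prime and gcd(a,p)=1, then a^(p-1) ≡ 1 (mod p)
p = 13 is prime, gcd(5,13) = 1
Reduce exponent: 506 mod 12 = 2
So 5^506 ≡ 5^2 (mod 13)
5^2 mod 13 = 12

5^506 ≡ 12 (mod 13)


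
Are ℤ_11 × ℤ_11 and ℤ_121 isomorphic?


Comparing ℤ_11 × ℤ_11 and ℤ_121:
gcd(11,11) = 11 ≠ 1. Max element order in ℤ_11×ℤ_11 is lcm(11,11) = 11 < 121, so it has no element of order 121

No, ℤ_11 × ℤ_11 ≇ ℤ_121


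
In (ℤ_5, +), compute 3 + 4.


Operation: addition mod 5
3 + 4 = (a + b) mod 5 with a = 3, b = 4

3 + 4 = 2


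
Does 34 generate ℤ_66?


g generates ℤ_n iff gcd(g, n) = 1
gcd(34, 66) = 2
Since gcd = 2 ≠ 1, ⟨34⟩ has order 33 < 66, so 34 is not a generator.

No, 34 does not generate ℤ_66


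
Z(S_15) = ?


Z(G) = {g ∈ G | gx = xg for all x ∈ G}
S_n is non-abelian for n ≥ 3; Z(S_15) is trivial

Z(S_15) = {e}


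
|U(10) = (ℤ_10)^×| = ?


U(n) is the group of units mod n; |U(n)| = φ(n)
|U(10)| = φ(10) = 4

|U(10) = (ℤ_10)^×| = 4


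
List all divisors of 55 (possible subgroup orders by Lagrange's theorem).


Lagrange's theorem: |H| divides |G|
|G| = 55
Divisors of 55: 1, 5, 11, 55

Possible subgroup orders: {1, 5, 11, 55}


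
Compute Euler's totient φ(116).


Factor n: 116 = 2^2 × 29
φ(n) = n · ∏(1 - 1/p) over distinct primes p | n
φ(116) = 116 · (1 - 1/2) · (1 - 1/29) = 56

φ(116) = 56


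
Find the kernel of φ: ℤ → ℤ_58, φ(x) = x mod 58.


Kernel = preimage of identity
ker(φ) = {x ∈ ℤ : x ≡ 0 (mod 58)} = 58ℤ = {0, ±58, ±116, ...}

ker(φ) = 58ℤ


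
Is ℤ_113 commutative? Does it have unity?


ℤ_113 is a commutative ring with unity 1; 113 is prime, so ℤ_113 is a field (hence an integral domain)
Commutative: Yes
Integral domain: Yes
Has unity: Yes

ℤ_113: Commutative=Yes, Unity=Yes


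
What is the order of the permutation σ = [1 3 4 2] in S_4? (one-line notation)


Cycle decomposition: (2 3 4)
Cycle lengths: 3
Order = lcm(3) = 3

ord(σ) = 3


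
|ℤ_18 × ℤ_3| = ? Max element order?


|ℤ_18 × ℤ_3| = 18 × 3 = 54
Max element order = lcm(18,3) = 18
Cyclic? No (gcd=3)

|ℤ_18×ℤ_3| = 54, max element order = 18


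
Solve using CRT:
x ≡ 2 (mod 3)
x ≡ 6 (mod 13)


m₁ = 3, m₂ = 13, gcd = 1, so CRT applies. M = m₁·m₂ = 39
Let M₁ = M/m₁ = 13, M₂ = M/m₂ = 3
Find y₁ ≡ M₁⁻¹ (mod m₁): 13⁻¹ ≡ 1 (mod 3)
Find y₂ ≡ M₂⁻¹ (mod m₂): 3⁻¹ ≡ 9 (mod 13)
x = a₁·M₁·y₁ + a₂·M₂·y₂ = 2·13·1 + 6·3·9 = 188
Reduce mod 39: x ≡ 32
Check: 32 mod 3 = 2 ✓, 32 mod 13 = 6 ✓

x ≡ 32 (mod 39)


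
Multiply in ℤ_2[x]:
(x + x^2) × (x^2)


Expand and collect like terms; reduce coefficients mod 2:
x^0: 0·0 = 0 ≡ 0 (mod 2)
x^1: 0·0 + 1·0 = 0 ≡ 0 (mod 2)
x^2: 0·1 + 1·0 + 1·0 = 0 ≡ 0 (mod 2)
x^3: 1·1 + 1·0 = 1 ≡ 1 (mod 2)
x^4: 1·1 = 1 ≡ 1 (mod 2)
Result: x^3 + x^4

f · g = x^3 + x^4


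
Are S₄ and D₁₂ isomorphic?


Comparing S₄ and D₁₂:
S₄ has trivial center; D₁₂ has center {e, r⁶}

No, S₄ ≇ D₁₂


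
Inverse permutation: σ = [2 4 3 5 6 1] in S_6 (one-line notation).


To find σ⁻¹, swap domain and range:
σ(1) = 2 → σ⁻¹(2) = 1
σ(2) = 4 → σ⁻¹(4) = 2
σ(3) = 3 → σ⁻¹(3) = 3
σ(4) = 5 → σ⁻¹(5) = 4
σ(5) = 6 → σ⁻¹(6) = 5
σ(6) = 1 → σ⁻¹(1) = 6

σ⁻¹ = [6 1 3 2 4 5]


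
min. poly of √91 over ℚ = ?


√91 satisfies x² - 91 = 0, irreducible over ℚ since 91 is squarefree

Minimal polynomial: x² - 91


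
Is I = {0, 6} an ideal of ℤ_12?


Check ideal conditions for I = {0, 6} in ℤ_12:
(1) I is an additive subgroup? Yes
(2) For r ∈ ℤ_12 and a ∈ I: r·a ∈ I? Yes

Yes, I is an ideal of ℤ_12


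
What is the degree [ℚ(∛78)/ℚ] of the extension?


∛78 has minimal polynomial x³ - 78 (irreducible over ℚ since 78 is not a perfect cube)

[ℚ(∛78)/ℚ] = 3


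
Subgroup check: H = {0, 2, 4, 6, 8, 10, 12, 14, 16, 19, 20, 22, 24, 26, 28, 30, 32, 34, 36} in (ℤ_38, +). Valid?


Subgroup test for H = {0, 2, 4, 6, 8, 10, 12, 14, 16, 19, 20, 22, 24, 26, 28, 30, 32, 34, 36} in (ℤ_38, +):
(1) 0 ∈ H? Yes
(2) Closure: for all a,b ∈ H, (a+b) mod 38 ∈ H? No  [counterexample: 2 + 16 = 18 ∉ H]
(3) Inverses: for all a ∈ H, -a mod 38 ∈ H? No

No, H is not a subgroup of ℤ_38


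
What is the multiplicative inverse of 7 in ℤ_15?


Use the extended Euclidean algorithm to write 1 = 7·s + 15·t; then s mod 15 is the inverse.
Euclidean algorithm:
  7 = 0·15 + 7
  15 = 2·7 + 1
  7 = 7·1 + 0
gcd(7,15) = 1
Back-substitution gives: 7·(-2) + 15·(1) = 1
So 7⁻¹ ≡ -2 ≡ 13 (mod 15)
Check: 7 × 13 = 91 ≡ 1 (mod 15) ✓

7⁻¹ ≡ 13 (mod 15)


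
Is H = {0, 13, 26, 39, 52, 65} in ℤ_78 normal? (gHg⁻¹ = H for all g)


H = {0, 13, 26, 39, 52, 65} in ℤ_78
ℤ_78 is abelian; every subgroup of an abelian group is normal

Yes, normal subgroup


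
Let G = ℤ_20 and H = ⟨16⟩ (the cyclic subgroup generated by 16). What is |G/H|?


|⟨16⟩| = n / gcd(16, 20) = 20 / 4 = 5
H is normal (ℤ_20 is abelian).
|G/H| = |G| / |H| = 20 / 5 = 4

|G/H| = 4


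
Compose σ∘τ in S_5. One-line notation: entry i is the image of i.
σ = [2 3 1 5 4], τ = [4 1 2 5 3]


σ∘τ: apply τ first, then σ
1 →τ 4 →σ 5
2 →τ 1 →σ 2
3 →τ 2 →σ 3
4 →τ 5 →σ 4
5 →τ 3 →σ 1

σ∘τ = [5 2 3 4 1]


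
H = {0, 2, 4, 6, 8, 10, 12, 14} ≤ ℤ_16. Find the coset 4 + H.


4 + H = {4 + h (mod 16) : h ∈ H}
4+0=4, 4+2=6, 4+4=8, 4+6=10, 4+8=12, 4+10=14, 4+12=0, 4+14=2
4 + H = {0, 2, 4, 6, 8, 10, 12, 14} = 0 + H

4 + H = {0, 2, 4, 6, 8, 10, 12, 14}


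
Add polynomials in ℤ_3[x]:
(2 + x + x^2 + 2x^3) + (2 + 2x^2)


Add coefficients mod 3:
x^0: 2 + 2 = 1 (mod 3)
x^1: 1 + 0 = 1 (mod 3)
x^2: 1 + 2 = 0 (mod 3)
x^3: 2 + 0 = 2 (mod 3)
Result: 1 + x + 2x^3

f + g = 1 + x + 2x^3


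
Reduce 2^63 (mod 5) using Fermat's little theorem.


Fermat's little theorem: if p is prime and gcd(a,p)=1, then a^(p-1) ≡ 1 (mod p)
p = 5 is prime, gcd(2,5) = 1
Reduce exponent: 63 mod 4 = 3
So 2^63 ≡ 2^3 (mod 5)
2^3 mod 5 = 3

2^63 ≡ 3 (mod 5)


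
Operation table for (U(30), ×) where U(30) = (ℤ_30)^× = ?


Elements: {1, 7, 11, 13, 17, 19, 23, 29}
Operation: multiplication mod 30
Entry (a, b) = (a × b) mod 30

Cayley table:
   |  1 |  7 | 11 | 13 | 17 | 19 | 23 | 29
 1 |  1 |  7 | 11 | 13 | 17 | 19 | 23 | 29
 7 |  7 | 19 | 17 |  1 | 29 | 13 | 11 | 23
11 | 11 | 17 |  1 | 23 |  7 | 29 | 13 | 19
13 | 13 |  1 | 23 | 19 | 11 |  7 | 29 | 17
17 | 17 | 29 |  7 | 11 | 19 | 23 |  1 | 13
19 | 19 | 13 | 29 |  7 | 23 |  1 | 17 | 11
23 | 23 | 11 | 13 | 29 |  1 | 17 | 19 |  7
29 | 29 | 23 | 19 | 17 | 13 | 11 |  7 |  1


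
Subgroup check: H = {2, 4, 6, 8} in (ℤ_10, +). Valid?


Subgroup test for H = {2, 4, 6, 8} in (ℤ_10, +):
(1) 0 ∈ H? No
(2) Closure: for all a,b ∈ H, (a+b) mod 10 ∈ H? No  [counterexample: 2 + 8 = 0 ∉ H]
(3) Inverses: for all a ∈ H, -a mod 10 ∈ H? Yes

No, H is not a subgroup of ℤ_10


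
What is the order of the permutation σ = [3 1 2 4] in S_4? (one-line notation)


Cycle decomposition: (1 3 2)
Cycle lengths: 3
Order = lcm(3) = 3

ord(σ) = 3


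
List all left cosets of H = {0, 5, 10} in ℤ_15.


H = {0, 5, 10}, |H| = 3
Number of cosets = |G|/|H| = 15/3 = 5
0 + H = {0, 5, 10}
1 + H = {1, 6, 11}
2 + H = {2, 7, 12}
3 + H = {3, 8, 13}
4 + H = {4, 9, 14}

Cosets: 0+H={0,5,10}; 1+H={1,6,11}; 2+H={2,7,12}; 3+H={3,8,13}; 4+H={4,9,14}


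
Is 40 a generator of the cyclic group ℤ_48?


g generates ℤ_n iff gcd(g, n) = 1
gcd(40, 48) = 8
Since gcd = 8 ≠ 1, ⟨40⟩ has order 6 < 48, so 40 is not a generator.

No, 40 does not generate ℤ_48


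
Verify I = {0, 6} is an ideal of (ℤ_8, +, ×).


Check ideal conditions for I = {0, 6} in ℤ_8:
(1) I is an additive subgroup? No
(2) For r ∈ ℤ_8 and a ∈ I: r·a ∈ I? No  [counterexample: r=2, a=6, r·a mod 8 = 4 ∉ I]

No, I is not an ideal of ℤ_8


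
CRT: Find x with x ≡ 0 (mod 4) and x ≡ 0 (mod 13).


m₁ = 4, m₂ = 13, gcd = 1, so CRT applies. M = m₁·m₂ = 52
Let M₁ = M/m₁ = 13, M₂ = M/m₂ = 4
Find y₁ ≡ M₁⁻¹ (mod m₁): 13⁻¹ ≡ 1 (mod 4)
Find y₂ ≡ M₂⁻¹ (mod m₂): 4⁻¹ ≡ 10 (mod 13)
x = a₁·M₁·y₁ + a₂·M₂·y₂ = 0·13·1 + 0·4·10 = 0
Reduce mod 52: x ≡ 0
Check: 0 mod 4 = 0 ✓, 0 mod 13 = 0 ✓

x ≡ 0 (mod 52)


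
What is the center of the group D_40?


Z(G) = {g ∈ G | gx = xg for all x ∈ G}
For even n, Z(D_n) = {e, r^(n/2)}: the 180° rotation r^20 commutes with every reflection and rotation

Z(D_40) = {e, r^20}


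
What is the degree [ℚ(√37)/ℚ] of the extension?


√37 has minimal polynomial x² - 37 (irreducible over ℚ since 37 is squarefree)

[ℚ(√37)/ℚ] = 2


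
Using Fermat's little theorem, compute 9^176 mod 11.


Fermat's little theorem: if p is prime and gcd(a,p)=1, then a^(p-1) ≡ 1 (mod p)
p = 11 is prime, gcd(9,11) = 1
Reduce exponent: 176 mod 10 = 6
So 9^176 ≡ 9^6 (mod 11)
9^6 mod 11 = 9

9^176 ≡ 9 (mod 11)


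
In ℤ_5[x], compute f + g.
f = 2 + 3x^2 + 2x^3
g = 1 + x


Add coefficients mod 5:
x^0: 2 + 1 = 3 (mod 5)
x^1: 0 + 1 = 1 (mod 5)
x^2: 3 + 0 = 3 (mod 5)
x^3: 2 + 0 = 2 (mod 5)
Result: 3 + x + 3x^2 + 2x^3

f + g = 3 + x + 3x^2 + 2x^3


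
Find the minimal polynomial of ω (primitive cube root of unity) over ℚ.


ω satisfies x² + x + 1 = 0 (the cyclotomic polynomial Φ₃)

Minimal polynomial: x² + x + 1


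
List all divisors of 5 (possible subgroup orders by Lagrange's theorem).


Lagrange's theorem: |H| divides |G|
|G| = 5
Divisors of 5: 1, 5

Possible subgroup orders: {1, 5}


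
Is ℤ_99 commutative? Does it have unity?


ℤ_99 is a commutative ring with unity 1; 99 = 3×33 is composite, so 3·33 ≡ 0 gives zero divisors (not an integral domain)
Commutative: Yes
Integral domain: No
Has unity: Yes

ℤ_99: Commutative=Yes, Unity=Yes


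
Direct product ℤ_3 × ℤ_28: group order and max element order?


|ℤ_3 × ℤ_28| = 3 × 28 = 84
Max element order = lcm(3,28) = 84
Cyclic? Yes (gcd=1)

|ℤ_3×ℤ_28| = 84, max element order = 84


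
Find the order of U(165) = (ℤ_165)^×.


U(n) is the group of units mod n; |U(n)| = φ(n)
|U(165)| = φ(165) = 80

|U(165) = (ℤ_165)^×| = 80


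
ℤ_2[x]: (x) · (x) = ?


Expand and collect like terms; reduce coefficients mod 2:
x^0: 0·0 = 0 ≡ 0 (mod 2)
x^1: 0·1 + 1·0 = 0 ≡ 0 (mod 2)
x^2: 1·1 = 1 ≡ 1 (mod 2)
Result: x^2

f · g = x^2


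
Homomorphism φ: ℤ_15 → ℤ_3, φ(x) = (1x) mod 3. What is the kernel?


Kernel = preimage of identity
ker(φ) = {x ∈ ℤ_15 : 1x ≡ 0 (mod 3)}. Since 3 | 15, φ is well-defined. The kernel is the cyclic subgroup ⟨3⟩ of ℤ_15 (order 5), i.e. {0, 3, 6, 9, 12}

ker(φ) = {0, 3, 6, 9, 12}


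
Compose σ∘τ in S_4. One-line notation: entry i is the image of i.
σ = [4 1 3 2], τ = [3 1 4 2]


σ∘τ: apply τ first, then σ
1 →τ 3 →σ 3
2 →τ 1 →σ 4
3 →τ 4 →σ 2
4 →τ 2 →σ 1

σ∘τ = [3 4 2 1]


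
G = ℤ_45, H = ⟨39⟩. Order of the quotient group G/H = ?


|⟨39⟩| = n / gcd(39, 45) = 45 / 3 = 15
H is normal (ℤ_45 is abelian).
|G/H| = |G| / |H| = 45 / 15 = 3

|G/H| = 3


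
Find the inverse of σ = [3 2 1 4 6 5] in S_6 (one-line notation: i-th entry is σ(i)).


To find σ⁻¹, swap domain and range:
σ(1) = 3 → σ⁻¹(3) = 1
σ(2) = 2 → σ⁻¹(2) = 2
σ(3) = 1 → σ⁻¹(1) = 3
σ(4) = 4 → σ⁻¹(4) = 4
σ(5) = 6 → σ⁻¹(6) = 5
σ(6) = 5 → σ⁻¹(5) = 6

σ⁻¹ = [3 2 1 4 6 5]


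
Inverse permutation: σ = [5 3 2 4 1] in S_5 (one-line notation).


To find σ⁻¹, swap domain and range:
σ(1) = 5 → σ⁻¹(5) = 1
σ(2) = 3 → σ⁻¹(3) = 2
σ(3) = 2 → σ⁻¹(2) = 3
σ(4) = 4 → σ⁻¹(4) = 4
σ(5) = 1 → σ⁻¹(1) = 5

σ⁻¹ = [5 3 2 4 1]


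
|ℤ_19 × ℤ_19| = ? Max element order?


|ℤ_19 × ℤ_19| = 19 × 19 = 361
Max element order = lcm(19,19) = 19
Cyclic? No (gcd=19)

|ℤ_19×ℤ_19| = 361, max element order = 19


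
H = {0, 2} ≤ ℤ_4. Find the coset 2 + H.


2 + H = {2 + h (mod 4) : h ∈ H}
2+0=2, 2+2=0
2 + H = {0, 2} = 0 + H

2 + H = {0, 2}


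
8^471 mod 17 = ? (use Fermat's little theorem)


Fermat's little theorem: if p is prime and gcd(a,p)=1, then a^(p-1) ≡ 1 (mod p)
p = 17 is prime, gcd(8,17) = 1
Reduce exponent: 471 mod 16 = 7
So 8^471 ≡ 8^7 (mod 17)
8^7 mod 17 = 15

8^471 ≡ 15 (mod 17)


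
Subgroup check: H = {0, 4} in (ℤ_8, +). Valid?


Subgroup test for H = {0, 4} in (ℤ_8, +):
(1) 0 ∈ H? Yes
(2) Closure: for all a,b ∈ H, (a+b) mod 8 ∈ H? Yes
(3) Inverses: for all a ∈ H, -a mod 8 ∈ H? Yes

Yes, H is a subgroup of ℤ_8


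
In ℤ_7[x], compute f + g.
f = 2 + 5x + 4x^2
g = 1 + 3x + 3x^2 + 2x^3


Add coefficients mod 7:
x^0: 2 + 1 = 3 (mod 7)
x^1: 5 + 3 = 1 (mod 7)
x^2: 4 + 3 = 0 (mod 7)
x^3: 0 + 2 = 2 (mod 7)
Result: 3 + x + 2x^3

f + g = 3 + x + 2x^3


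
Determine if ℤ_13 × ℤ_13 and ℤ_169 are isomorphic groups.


Comparing ℤ_13 × ℤ_13 and ℤ_169:
gcd(13,13) = 13 ≠ 1. Max element order in ℤ_13×ℤ_13 is lcm(13,13) = 13 < 169, so it has no element of order 169

No, ℤ_13 × ℤ_13 ≇ ℤ_169


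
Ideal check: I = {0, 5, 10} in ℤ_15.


Check ideal conditions for I = {0, 5, 10} in ℤ_15:
(1) I is an additive subgroup? Yes
(2) For r ∈ ℤ_15 and a ∈ I: r·a ∈ I? Yes

Yes, I is an ideal of ℤ_15


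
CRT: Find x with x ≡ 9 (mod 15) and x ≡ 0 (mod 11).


m₁ = 15, m₂ = 11, gcd = 1, so CRT applies. M = m₁·m₂ = 165
Let M₁ = M/m₁ = 11, M₂ = M/m₂ = 15
Find y₁ ≡ M₁⁻¹ (mod m₁): 11⁻¹ ≡ 11 (mod 15)
Find y₂ ≡ M₂⁻¹ (mod m₂): 15⁻¹ ≡ 3 (mod 11)
x = a₁·M₁·y₁ + a₂·M₂·y₂ = 9·11·11 + 0·15·3 = 1089
Reduce mod 165: x ≡ 99
Check: 99 mod 15 = 9 ✓, 99 mod 11 = 0 ✓

x ≡ 99 (mod 165)


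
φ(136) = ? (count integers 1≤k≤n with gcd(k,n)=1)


Factor n: 136 = 2^3 × 17
φ(n) = n · ∏(1 - 1/p) over distinct primes p | n
φ(136) = 136 · (1 - 1/2) · (1 - 1/17) = 64

φ(136) = 64


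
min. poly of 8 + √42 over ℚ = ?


Let α = 8 + √42. Then α - 8 = √42, so (α - 8)² = 42, giving α² - 16α + 22 = 0. Degree 2 and α ∉ ℚ, so this is the minimal polynomial.

Minimal polynomial: x² - 16x + 22


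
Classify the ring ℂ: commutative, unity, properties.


ℂ is a field: commutative, has unity, every nonzero element is a unit (hence an integral domain)
Commutative: Yes
Integral domain: Yes
Has unity: Yes

ℂ: Commutative=Yes, Unity=Yes


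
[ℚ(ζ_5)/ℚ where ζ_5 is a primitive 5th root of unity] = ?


[ℚ(ζ_n):ℚ] = deg Φ_n(x) = φ(n). Here φ(5) = 4

[ℚ(ζ_5)/ℚ where ζ_5 is a primitive 5th root of unity] = 4


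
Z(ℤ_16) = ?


Z(G) = {g ∈ G | gx = xg for all x ∈ G}
ℤ_16 is abelian, so Z(G) = G

Z(ℤ_16) = ℤ_16


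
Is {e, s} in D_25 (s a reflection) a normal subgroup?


H = {e, s} in D_25 (s a reflection)
r·s·r⁻¹ = sr⁻² ≠ s for n ≥ 3, so {e, s} is not closed under conjugation

No, not a normal subgroup


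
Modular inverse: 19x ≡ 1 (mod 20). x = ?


Use the extended Euclidean algorithm to write 1 = 19·s + 20·t; then s mod 20 is the inverse.
Euclidean algorithm:
  19 = 0·20 + 19
  20 = 1·19 + 1
  19 = 19·1 + 0
gcd(19,20) = 1
Back-substitution gives: 19·(-1) + 20·(1) = 1
So 19⁻¹ ≡ -1 ≡ 19 (mod 20)
Check: 19 × 19 = 361 ≡ 1 (mod 20) ✓

19⁻¹ ≡ 19 (mod 20)


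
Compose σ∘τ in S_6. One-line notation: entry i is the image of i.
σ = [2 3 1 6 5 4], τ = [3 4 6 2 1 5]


σ∘τ: apply τ first, then σ
1 →τ 3 →σ 1
2 →τ 4 →σ 6
3 →τ 6 →σ 4
4 →τ 2 →σ 3
5 →τ 1 →σ 2
6 →τ 5 →σ 5

σ∘τ = [1 6 4 3 2 5]


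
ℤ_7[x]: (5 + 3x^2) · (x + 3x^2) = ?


Expand and collect like terms; reduce coefficients mod 7:
x^0: 5·0 = 0 ≡ 0 (mod 7)
x^1: 5·1 + 0·0 = 5 ≡ 5 (mod 7)
x^2: 5·3 + 0·1 + 3·0 = 15 ≡ 1 (mod 7)
x^3: 0·3 + 3·1 = 3 ≡ 3 (mod 7)
x^4: 3·3 = 9 ≡ 2 (mod 7)
Result: 5x + x^2 + 3x^3 + 2x^4

f · g = 5x + x^2 + 3x^3 + 2x^4


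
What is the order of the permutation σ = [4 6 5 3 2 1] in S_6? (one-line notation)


Cycle decomposition: (1 4 3 5 2 6)
Cycle lengths: 6
Order = lcm(6) = 6

ord(σ) = 6


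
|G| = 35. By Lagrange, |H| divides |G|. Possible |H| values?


Lagrange's theorem: |H| divides |G|
|G| = 35
Divisors of 35: 1, 5, 7, 35

Possible subgroup orders: {1, 5, 7, 35}


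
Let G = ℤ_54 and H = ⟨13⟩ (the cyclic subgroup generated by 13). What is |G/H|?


|⟨13⟩| = n / gcd(13, 54) = 54 / 1 = 54
H is normal (ℤ_54 is abelian).
|G/H| = |G| / |H| = 54 / 54 = 1

|G/H| = 1


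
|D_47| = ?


|D_n| = 2n (n rotations and n reflections)
|D_47| = 2×47 = 94

|D_47| = 94


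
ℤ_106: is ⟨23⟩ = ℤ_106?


g generates ℤ_n iff gcd(g, n) = 1
gcd(23, 106) = 1
Since gcd = 1, 23 is a generator.

Yes, 23 generates ℤ_106


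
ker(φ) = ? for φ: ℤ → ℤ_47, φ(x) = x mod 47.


Kernel = preimage of identity
ker(φ) = {x ∈ ℤ : x ≡ 0 (mod 47)} = 47ℤ = {0, ±47, ±94, ...}

ker(φ) = 47ℤ


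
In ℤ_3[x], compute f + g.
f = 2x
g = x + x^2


Add coefficients mod 3:
x^0: 0 + 0 = 0 (mod 3)
x^1: 2 + 1 = 0 (mod 3)
x^2: 0 + 1 = 1 (mod 3)
Result: x^2

f + g = x^2


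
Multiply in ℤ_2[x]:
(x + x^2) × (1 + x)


Expand and collect like terms; reduce coefficients mod 2:
x^0: 0·1 = 0 ≡ 0 (mod 2)
x^1: 0·1 + 1·1 = 1 ≡ 1 (mod 2)
x^2: 1·1 + 1·1 = 2 ≡ 0 (mod 2)
x^3: 1·1 = 1 ≡ 1 (mod 2)
Result: x + x^3

f · g = x + x^3


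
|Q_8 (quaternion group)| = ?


Q_8 = {±1, ±i, ±j, ±k}
|Q_8| = 8

|Q_8 (quaternion group)| = 8


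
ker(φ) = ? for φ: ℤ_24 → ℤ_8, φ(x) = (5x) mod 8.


Kernel = preimage of identity
ker(φ) = {x ∈ ℤ_24 : 5x ≡ 0 (mod 8)}. Since 8 | 24, φ is well-defined. The kernel is the cyclic subgroup ⟨8⟩ of ℤ_24 (order 3), i.e. {0, 8, 16}

ker(φ) = {0, 8, 16}


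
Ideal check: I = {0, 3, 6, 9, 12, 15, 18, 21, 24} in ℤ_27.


Check ideal conditions for I = {0, 3, 6, 9, 12, 15, 18, 21, 24} in ℤ_27:
(1) I is an additive subgroup? Yes
(2) For r ∈ ℤ_27 and a ∈ I: r·a ∈ I? Yes

Yes, I is an ideal of ℤ_27


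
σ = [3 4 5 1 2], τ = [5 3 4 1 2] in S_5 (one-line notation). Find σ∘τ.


σ∘τ: apply τ first, then σ
1 →τ 5 →σ 2
2 →τ 3 →σ 5
3 →τ 4 →σ 1
4 →τ 1 →σ 3
5 →τ 2 →σ 4

σ∘τ = [2 5 1 3 4]


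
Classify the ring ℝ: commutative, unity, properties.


ℝ is a field: commutative, has unity, every nonzero element is a unit (hence an integral domain)
Commutative: Yes
Integral domain: Yes
Has unity: Yes

ℝ: Commutative=Yes, Unity=Yes


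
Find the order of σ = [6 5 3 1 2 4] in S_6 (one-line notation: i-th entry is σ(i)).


Cycle decomposition: (1 6 4) (2 5)
Cycle lengths: 3, 2
Order = lcm(3, 2) = 6

ord(σ) = 6


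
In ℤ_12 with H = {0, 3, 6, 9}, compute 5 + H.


5 + H = {5 + h (mod 12) : h ∈ H}
5+0=5, 5+3=8, 5+6=11, 5+9=2
5 + H = {2, 5, 8, 11} = 2 + H

5 + H = {2, 5, 8, 11}


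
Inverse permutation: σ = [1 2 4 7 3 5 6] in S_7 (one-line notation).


To find σ⁻¹, swap domain and range:
σ(1) = 1 → σ⁻¹(1) = 1
σ(2) = 2 → σ⁻¹(2) = 2
σ(3) = 4 → σ⁻¹(4) = 3
σ(4) = 7 → σ⁻¹(7) = 4
σ(5) = 3 → σ⁻¹(3) = 5
σ(6) = 5 → σ⁻¹(5) = 6
σ(7) = 6 → σ⁻¹(6) = 7

σ⁻¹ = [1 2 5 3 6 7 4]


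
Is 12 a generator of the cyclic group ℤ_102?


g generates ℤ_n iff gcd(g, n) = 1
gcd(12, 102) = 6
Since gcd = 6 ≠ 1, ⟨12⟩ has order 17 < 102, so 12 is not a generator.

No, 12 does not generate ℤ_102


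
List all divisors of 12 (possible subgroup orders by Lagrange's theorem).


Lagrange's theorem: |H| divides |G|
|G| = 12
Divisors of 12: 1, 2, 3, 4, 6, 12

Possible subgroup orders: {1, 2, 3, 4, 6, 12}


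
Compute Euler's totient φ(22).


φ(n) = count of k ∈ {1,...,n} with gcd(k,n)=1
Coprimes to 22: {1, 3, 5, 7, 9, 13, 15, 17, 19, 21}
Count: 10

φ(22) = 10


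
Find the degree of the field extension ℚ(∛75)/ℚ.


∛75 has minimal polynomial x³ - 75 (irreducible over ℚ since 75 is not a perfect cube)

[ℚ(∛75)/ℚ] = 3


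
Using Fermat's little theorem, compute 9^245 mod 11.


Fermat's little theorem: if p is prime and gcd(a,p)=1, then a^(p-1) ≡ 1 (mod p)
p = 11 is prime, gcd(9,11) = 1
Reduce exponent: 245 mod 10 = 5
So 9^245 ≡ 9^5 (mod 11)
9^5 mod 11 = 1

9^245 ≡ 1 (mod 11)


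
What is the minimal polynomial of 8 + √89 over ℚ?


Let α = 8 + √89. Then α - 8 = √89, so (α - 8)² = 89, giving α² - 16α - 25 = 0. Degree 2 and α ∉ ℚ, so this is the minimal polynomial.

Minimal polynomial: x² - 16x - 25


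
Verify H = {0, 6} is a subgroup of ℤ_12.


Subgroup test for H = {0, 6} in (ℤ_12, +):
(1) 0 ∈ H? Yes
(2) Closure: for all a,b ∈ H, (a+b) mod 12 ∈ H? Yes
(3) Inverses: for all a ∈ H, -a mod 12 ∈ H? Yes

Yes, H is a subgroup of ℤ_12


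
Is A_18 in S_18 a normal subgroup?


H = A_18 in S_18
A_18 has index 2 in S_18, and every subgroup of index 2 is normal

Yes, normal subgroup


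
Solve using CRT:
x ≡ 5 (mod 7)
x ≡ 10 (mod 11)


m₁ = 7, m₂ = 11, gcd = 1, so CRT applies. M = m₁·m₂ = 77
Let M₁ = M/m₁ = 11, M₂ = M/m₂ = 7
Find y₁ ≡ M₁⁻¹ (mod m₁): 11⁻¹ ≡ 2 (mod 7)
Find y₂ ≡ M₂⁻¹ (mod m₂): 7⁻¹ ≡ 8 (mod 11)
x = a₁·M₁·y₁ + a₂·M₂·y₂ = 5·11·2 + 10·7·8 = 670
Reduce mod 77: x ≡ 54
Check: 54 mod 7 = 5 ✓, 54 mod 11 = 10 ✓

x ≡ 54 (mod 77)


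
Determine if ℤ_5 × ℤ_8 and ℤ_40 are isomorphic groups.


Comparing ℤ_5 × ℤ_8 and ℤ_40:
gcd(5,8) = 1, so ℤ_5 × ℤ_8 ≅ ℤ_40 (CRT)

Yes, ℤ_5 × ℤ_8 ≅ ℤ_40


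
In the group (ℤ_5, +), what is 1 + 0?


Operation: addition mod 5
1 + 0 = (a + b) mod 5 with a = 1, b = 0

1 + 0 = 1


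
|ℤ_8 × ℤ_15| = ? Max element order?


|ℤ_8 × ℤ_15| = 8 × 15 = 120
Max element order = lcm(8,15) = 120
Cyclic? Yes (gcd=1)

|ℤ_8×ℤ_15| = 120, max element order = 120


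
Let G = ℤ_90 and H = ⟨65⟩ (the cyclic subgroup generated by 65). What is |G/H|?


|⟨65⟩| = n / gcd(65, 90) = 90 / 5 = 18
H is normal (ℤ_90 is abelian).
|G/H| = |G| / |H| = 90 / 18 = 5

|G/H| = 5


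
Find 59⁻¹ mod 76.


Use the extended Euclidean algorithm to write 1 = 59·s + 76·t; then s mod 76 is the inverse.
Euclidean algorithm:
  59 = 0·76 + 59
  76 = 1·59 + 17
  59 = 3·17 + 8
  17 = 2·8 + 1
  8 = 8·1 + 0
gcd(59,76) = 1
Back-substitution gives: 59·(-9) + 76·(7) = 1
So 59⁻¹ ≡ -9 ≡ 67 (mod 76)
Check: 59 × 67 = 3953 ≡ 1 (mod 76) ✓

59⁻¹ ≡ 67 (mod 76)


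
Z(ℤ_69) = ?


Z(G) = {g ∈ G | gx = xg for all x ∈ G}
ℤ_69 is abelian, so Z(G) = G

Z(ℤ_69) = ℤ_69


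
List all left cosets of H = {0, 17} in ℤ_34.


H = {0, 17}, |H| = 2
Number of cosets = |G|/|H| = 34/2 = 17
0 + H = {0, 17}
1 + H = {1, 18}
2 + H = {2, 19}
3 + H = {3, 20}
4 + H = {4, 21}
5 + H = {5, 22}
6 + H = {6, 23}
7 + H = {7, 24}
8 + H = {8, 25}
9 + H = {9, 26}
10 + H = {10, 27}
11 + H = {11, 28}
12 + H = {12, 29}
13 + H = {13, 30}
14 + H = {14, 31}
15 + H = {15, 32}
16 + H = {16, 33}

Cosets: 0+H={0,17}; 1+H={1,18}; 2+H={2,19}; 3+H={3,20}; 4+H={4,21}; 5+H={5,22}; 6+H={6,23}; 7+H={7,24}; 8+H={8,25}; 9+H={9,26}; 10+H={10,27}; 11+H={11,28}; 12+H={12,29}; 13+H={13,30}; 14+H={14,31}; 15+H={15,32}; 16+H={16,33}


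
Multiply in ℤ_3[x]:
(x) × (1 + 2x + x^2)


Expand and collect like terms; reduce coefficients mod 3:
x^0: 0·1 = 0 ≡ 0 (mod 3)
x^1: 0·2 + 1·1 = 1 ≡ 1 (mod 3)
x^2: 0·1 + 1·2 = 2 ≡ 2 (mod 3)
x^3: 1·1 = 1 ≡ 1 (mod 3)
Result: x + 2x^2 + x^3

f · g = x + 2x^2 + x^3


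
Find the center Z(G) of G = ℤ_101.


Z(G) = {g ∈ G | gx = xg for all x ∈ G}
ℤ_101 is abelian, so Z(G) = G

Z(ℤ_101) = ℤ_101


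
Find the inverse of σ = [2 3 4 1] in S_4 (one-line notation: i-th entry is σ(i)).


To find σ⁻¹, swap domain and range:
σ(1) = 2 → σ⁻¹(2) = 1
σ(2) = 3 → σ⁻¹(3) = 2
σ(3) = 4 → σ⁻¹(4) = 3
σ(4) = 1 → σ⁻¹(1) = 4

σ⁻¹ = [4 1 2 3]


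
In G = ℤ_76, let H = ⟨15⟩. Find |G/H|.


|⟨15⟩| = n / gcd(15, 76) = 76 / 1 = 76
H is normal (ℤ_76 is abelian).
|G/H| = |G| / |H| = 76 / 76 = 1

|G/H| = 1


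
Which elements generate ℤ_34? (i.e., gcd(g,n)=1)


g generates ℤ_n iff gcd(g,n) = 1
Prime factors of 34: 2, 17
Generators are g ∈ {1,...,33} not divisible by any of these primes.
Generators: {1, 3, 5, 7, 9, 11, 13, 15, 19, 21, 23, 25, 27, 29, 31, 33}
Number of generators = φ(34) = 16

Generators of ℤ_34 = {1, 3, 5, 7, 9, 11, 13, 15, 19, 21, 23, 25, 27, 29, 31, 33}


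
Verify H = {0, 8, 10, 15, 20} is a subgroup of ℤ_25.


Subgroup test for H = {0, 8, 10, 15, 20} in (ℤ_25, +):
(1) 0 ∈ H? Yes
(2) Closure: for all a,b ∈ H, (a+b) mod 25 ∈ H? No  [counterexample: 8 + 8 = 16 ∉ H]
(3) Inverses: for all a ∈ H, -a mod 25 ∈ H? No

No, H is not a subgroup of ℤ_25


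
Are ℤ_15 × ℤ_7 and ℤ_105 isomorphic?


Comparing ℤ_15 × ℤ_7 and ℤ_105:
gcd(15,7) = 1, so ℤ_15 × ℤ_7 ≅ ℤ_105 (CRT)

Yes, ℤ_15 × ℤ_7 ≅ ℤ_105


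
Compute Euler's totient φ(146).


Factor n: 146 = 2 × 73
φ(n) = n · ∏(1 - 1/p) over distinct primes p | n
φ(146) = 146 · (1 - 1/2) · (1 - 1/73) = 72

φ(146) = 72


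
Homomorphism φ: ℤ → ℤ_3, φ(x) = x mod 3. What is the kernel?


Kernel = preimage of identity
ker(φ) = {x ∈ ℤ : x ≡ 0 (mod 3)} = 3ℤ = {0, ±3, ±6, ...}

ker(φ) = 3ℤ


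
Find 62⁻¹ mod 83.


Use the extended Euclidean algorithm to write 1 = 62·s + 83·t; then s mod 83 is the inverse.
Euclidean algorithm:
  62 = 0·83 + 62
  83 = 1·62 + 21
  62 = 2·21 + 20
  21 = 1·20 + 1
  20 = 20·1 + 0
gcd(62,83) = 1
Back-substitution gives: 62·(-4) + 83·(3) = 1
So 62⁻¹ ≡ -4 ≡ 79 (mod 83)
Check: 62 × 79 = 4898 ≡ 1 (mod 83) ✓

62⁻¹ ≡ 79 (mod 83)


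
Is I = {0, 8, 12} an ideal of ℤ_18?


Check ideal conditions for I = {0, 8, 12} in ℤ_18:
(1) I is an additive subgroup? No
(2) For r ∈ ℤ_18 and a ∈ I: r·a ∈ I? No  [counterexample: r=2, a=8, r·a mod 18 = 16 ∉ I]

No, I is not an ideal of ℤ_18


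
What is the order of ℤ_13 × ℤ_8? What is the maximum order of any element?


|ℤ_13 × ℤ_8| = 13 × 8 = 104
Max element order = lcm(13,8) = 104
Cyclic? Yes (gcd=1)

|ℤ_13×ℤ_8| = 104, max element order = 104


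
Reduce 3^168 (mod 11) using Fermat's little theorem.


Fermat's little theorem: if p is prime and gcd(a,p)=1, then a^(p-1) ≡ 1 (mod p)
p = 11 is prime, gcd(3,11) = 1
Reduce exponent: 168 mod 10 = 8
So 3^168 ≡ 3^8 (mod 11)
3^8 mod 11 = 5

3^168 ≡ 5 (mod 11)


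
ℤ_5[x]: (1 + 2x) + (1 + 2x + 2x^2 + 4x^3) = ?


Add coefficients mod 5:
x^0: 1 + 1 = 2 (mod 5)
x^1: 2 + 2 = 4 (mod 5)
x^2: 0 + 2 = 2 (mod 5)
x^3: 0 + 4 = 4 (mod 5)
Result: 2 + 4x + 2x^2 + 4x^3

f + g = 2 + 4x + 2x^2 + 4x^3


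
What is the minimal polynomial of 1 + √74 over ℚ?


Let α = 1 + √74. Then α - 1 = √74, so (α - 1)² = 74, giving α² - 2α - 73 = 0. Degree 2 and α ∉ ℚ, so this is the minimal polynomial.

Minimal polynomial: x² - 2x - 73


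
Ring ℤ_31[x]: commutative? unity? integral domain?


ℤ_31 is a field (n prime), so ℤ_31[x] is a commutative integral domain with unity
Commutative: Yes
Integral domain: Yes
Has unity: Yes

ℤ_31[x]: Commutative=Yes, Unity=Yes


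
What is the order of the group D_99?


|D_n| = 2n (n rotations and n reflections)
|D_99| = 2×99 = 198

|D_99| = 198


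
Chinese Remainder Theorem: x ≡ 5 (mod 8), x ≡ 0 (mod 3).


m₁ = 8, m₂ = 3, gcd = 1, so CRT applies. M = m₁·m₂ = 24
Let M₁ = M/m₁ = 3, M₂ = M/m₂ = 8
Find y₁ ≡ M₁⁻¹ (mod m₁): 3⁻¹ ≡ 3 (mod 8)
Find y₂ ≡ M₂⁻¹ (mod m₂): 8⁻¹ ≡ 2 (mod 3)
x = a₁·M₁·y₁ + a₂·M₂·y₂ = 5·3·3 + 0·8·2 = 45
Reduce mod 24: x ≡ 21
Check: 21 mod 8 = 5 ✓, 21 mod 3 = 0 ✓

x ≡ 21 (mod 24)


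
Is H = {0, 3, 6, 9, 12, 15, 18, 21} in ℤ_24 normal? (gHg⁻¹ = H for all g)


H = {0, 3, 6, 9, 12, 15, 18, 21} in ℤ_24
ℤ_24 is abelian; every subgroup of an abelian group is normal

Yes, normal subgroup


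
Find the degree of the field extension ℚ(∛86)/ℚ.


∛86 has minimal polynomial x³ - 86 (irreducible over ℚ since 86 is not a perfect cube)

[ℚ(∛86)/ℚ] = 3


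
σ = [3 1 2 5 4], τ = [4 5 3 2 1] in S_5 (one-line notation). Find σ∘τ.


σ∘τ: apply τ first, then σ
1 →τ 4 →σ 5
2 →τ 5 →σ 4
3 →τ 3 →σ 2
4 →τ 2 →σ 1
5 →τ 1 →σ 3

σ∘τ = [5 4 2 1 3]


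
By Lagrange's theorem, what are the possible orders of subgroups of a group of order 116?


Lagrange's theorem: |H| divides |G|
|G| = 116
Divisors of 116: 1, 2, 4, 29, 58, 116

Possible subgroup orders: {1, 2, 4, 29, 58, 116}


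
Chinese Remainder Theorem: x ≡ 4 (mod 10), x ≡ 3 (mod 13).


m₁ = 10, m₂ = 13, gcd = 1, so CRT applies. M = m₁·m₂ = 130
Let M₁ = M/m₁ = 13, M₂ = M/m₂ = 10
Find y₁ ≡ M₁⁻¹ (mod m₁): 13⁻¹ ≡ 7 (mod 10)
Find y₂ ≡ M₂⁻¹ (mod m₂): 10⁻¹ ≡ 4 (mod 13)
x = a₁·M₁·y₁ + a₂·M₂·y₂ = 4·13·7 + 3·10·4 = 484
Reduce mod 130: x ≡ 94
Check: 94 mod 10 = 4 ✓, 94 mod 13 = 3 ✓

x ≡ 94 (mod 130)


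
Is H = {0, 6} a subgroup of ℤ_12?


Subgroup test for H = {0, 6} in (ℤ_12, +):
(1) 0 ∈ H? Yes
(2) Closure: for all a,b ∈ H, (a+b) mod 12 ∈ H? Yes
(3) Inverses: for all a ∈ H, -a mod 12 ∈ H? Yes

Yes, H is a subgroup of ℤ_12


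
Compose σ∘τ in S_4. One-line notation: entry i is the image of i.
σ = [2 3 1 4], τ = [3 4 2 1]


σ∘τ: apply τ first, then σ
1 →τ 3 →σ 1
2 →τ 4 →σ 4
3 →τ 2 →σ 3
4 →τ 1 →σ 2

σ∘τ = [1 4 3 2]


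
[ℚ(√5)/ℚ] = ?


√5 has minimal polynomial x² - 5 (irreducible over ℚ since 5 is squarefree)

[ℚ(√5)/ℚ] = 2


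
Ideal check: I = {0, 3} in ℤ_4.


Check ideal conditions for I = {0, 3} in ℤ_4:
(1) I is an additive subgroup? No
(2) For r ∈ ℤ_4 and a ∈ I: r·a ∈ I? No  [counterexample: r=2, a=3, r·a mod 4 = 2 ∉ I]

No, I is not an ideal of ℤ_4
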